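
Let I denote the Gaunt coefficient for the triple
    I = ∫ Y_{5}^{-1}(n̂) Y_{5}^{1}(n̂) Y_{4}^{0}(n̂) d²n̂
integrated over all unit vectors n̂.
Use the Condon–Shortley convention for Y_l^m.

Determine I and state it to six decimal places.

Checks pass: Σm=0; 14 even; l₃=4∈[0,10].
(2·5+1)(2·5+1)(2·4+1) = 1089
Δ: 6! 4! 4! / 15! → 1/3153150
sum: t=1:−1/69120 t=2:+1/1728 t=3:−1/576 t=4:+1/1728 t=5:−1/69120 = -7/11520
3j²(5 5 4; 0 0 0) = Δ·Π!·Σ² = 2/143  (sign -1)
sum: t=2:+1/27648 t=3:−1/1296 t=4:+1/768 t=5:−1/4320 t=6:+1/414720 = 7/20736
3j²(5 5 4; -1 1 0) = Δ·Π!·Σ² = 8/1287  (sign +1)
combine: 4πI² = 1089·2/143·8/1287 = 16/169
take √, sign -1: I = -0.08679840

-0.086798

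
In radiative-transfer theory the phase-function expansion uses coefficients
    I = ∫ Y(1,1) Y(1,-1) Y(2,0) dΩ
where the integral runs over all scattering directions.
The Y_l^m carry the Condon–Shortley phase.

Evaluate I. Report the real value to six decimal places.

0.126157

Checks pass: Σm=0; 4 even; l₃=2∈[0,2].
(2·1+1)(2·1+1)(2·2+1) = 45
Δ: 0! 2! 2! / 5! → 1/30
sum: t=0:+1/1 = 1/1
3j²(1 1 2; 0 0 0) = Δ·Π!·Σ² = 2/15  (sign +1)
sum: t=0:+1/4 = 1/4
3j²(1 1 2; 1 -1 0) = Δ·Π!·Σ² = 1/30  (sign +1)
combine: 4πI² = 45·2/15·1/30 = 1/5
take √, sign +1: I = 0.12615663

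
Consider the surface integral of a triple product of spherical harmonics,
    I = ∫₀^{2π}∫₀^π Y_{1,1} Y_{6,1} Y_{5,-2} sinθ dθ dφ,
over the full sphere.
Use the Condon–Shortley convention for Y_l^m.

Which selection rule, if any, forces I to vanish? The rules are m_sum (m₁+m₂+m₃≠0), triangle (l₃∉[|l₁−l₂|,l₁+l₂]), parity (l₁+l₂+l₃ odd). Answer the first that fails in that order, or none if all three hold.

none

Σmᵢ = 0  ✓
l₃∈[|l₁−l₂|,l₁+l₂]=[5,7], have l₃=5  ✓
Σlᵢ = 12 ⇒ even  ✓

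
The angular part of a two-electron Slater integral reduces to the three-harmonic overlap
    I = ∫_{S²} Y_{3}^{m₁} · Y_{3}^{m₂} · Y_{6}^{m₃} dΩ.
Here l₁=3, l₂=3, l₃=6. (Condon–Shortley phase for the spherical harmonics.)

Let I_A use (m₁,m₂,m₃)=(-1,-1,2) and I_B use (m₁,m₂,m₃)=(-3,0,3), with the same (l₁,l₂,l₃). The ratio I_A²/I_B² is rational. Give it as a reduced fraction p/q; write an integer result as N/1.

5/1

Same 3,3,6: normalisation and zero-m 3j drop out of the ratio.
A: Δ: 0! 6! 6! / 13! → 1/12012; sum: t=0:+1/2304 = 1/2304; 3j²(3 3 6; -1 -1 2) = Δ·Π!·Σ² = 5/143  (sign +1)
B: Δ: 0! 6! 6! / 13! → 1/12012; sum: t=0:+1/25920 = 1/25920; 3j²(3 3 6; -3 0 3) = Δ·Π!·Σ² = 1/143  (sign -1)
I_A²/I_B² = (5/143)/(1/143) = 5/1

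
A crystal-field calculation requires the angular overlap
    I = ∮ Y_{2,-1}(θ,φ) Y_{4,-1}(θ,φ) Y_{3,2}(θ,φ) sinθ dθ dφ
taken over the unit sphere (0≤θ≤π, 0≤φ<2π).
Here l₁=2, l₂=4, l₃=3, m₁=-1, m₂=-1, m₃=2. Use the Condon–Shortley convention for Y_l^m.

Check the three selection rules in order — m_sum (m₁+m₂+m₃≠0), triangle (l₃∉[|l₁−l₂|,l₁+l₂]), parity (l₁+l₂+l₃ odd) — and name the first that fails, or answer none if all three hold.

parity

azimuthal sum: -1 − 1 + 2 = 0  ✓
2 ≤ 3 ≤ 6 (triangle on l)  ✓
L = 2 + 4 + 3 = 9 (odd)  ✗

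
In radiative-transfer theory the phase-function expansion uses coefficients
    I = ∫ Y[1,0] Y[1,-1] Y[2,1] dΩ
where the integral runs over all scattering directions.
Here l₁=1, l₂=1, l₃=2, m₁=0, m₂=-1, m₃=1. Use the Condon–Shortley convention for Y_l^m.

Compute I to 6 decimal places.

-0.218510

m-sum 0 ✓  L=4 even ✓  0≤2≤2 ✓
Π(2lᵢ+1) = 3×3×5 = 45
triangle coeff Δ(1,1,2) = 1/30
Σ_t [0,0]: t=0:+1/1 = 1/1
(3j)²=2/15 [(1 1 2; 0 0 0)], sign=+1
Σ_t [0,0]: t=0:+1/2 = 1/2
(3j)²=1/10 [(1 1 2; 0 -1 1)], sign=-1
⇒ 4πI² = 3/5
I = (-1)√(3/5/(4π)) = -0.21850969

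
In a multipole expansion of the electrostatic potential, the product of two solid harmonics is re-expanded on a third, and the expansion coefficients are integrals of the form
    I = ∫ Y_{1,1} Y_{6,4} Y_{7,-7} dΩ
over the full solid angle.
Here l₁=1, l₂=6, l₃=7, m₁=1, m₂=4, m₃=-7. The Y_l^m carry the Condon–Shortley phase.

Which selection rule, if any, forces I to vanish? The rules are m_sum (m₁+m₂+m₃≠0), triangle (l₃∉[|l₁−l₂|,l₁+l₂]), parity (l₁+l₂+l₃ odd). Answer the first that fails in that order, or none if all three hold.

m_sum

m₁+m₂+m₃ = 1 + 4 − 7 = -2  ✗
triangle: |1−6|=5 ≤ l₃=7 ≤ 1+6=7
parity: l₁+l₂+l₃ = 14 is even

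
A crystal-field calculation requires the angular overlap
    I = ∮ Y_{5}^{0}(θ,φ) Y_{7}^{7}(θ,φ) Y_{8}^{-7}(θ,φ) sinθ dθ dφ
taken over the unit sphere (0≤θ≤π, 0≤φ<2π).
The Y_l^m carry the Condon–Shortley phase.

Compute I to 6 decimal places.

Rules hold: Σm=0, L=20 even, 2≤8≤12.
N = 11·15·17 = 2805
Δ = 4!·6!·10!/21! = 1/814773960
Racah Σ t=0..4: t=0:+1/87091200 t=1:−1/4976640 t=2:+1/2073600 t=3:−1/4976640 t=4:+1/87091200 = 1/9676800
⇒ 3j(5 7 8; 0 0 0)² = 360/46189, sgn +1
Racah Σ t=4..4: t=4:+1/10450944000 = 1/10450944000
⇒ 3j(5 7 8; 0 7 -7)² = 143/7752, sgn -1
4πI² = N·(3j₀)²·(3jₘ)² = 2475/6137
I = -1·√(0.403292/4π) = -0.17914497

-0.179145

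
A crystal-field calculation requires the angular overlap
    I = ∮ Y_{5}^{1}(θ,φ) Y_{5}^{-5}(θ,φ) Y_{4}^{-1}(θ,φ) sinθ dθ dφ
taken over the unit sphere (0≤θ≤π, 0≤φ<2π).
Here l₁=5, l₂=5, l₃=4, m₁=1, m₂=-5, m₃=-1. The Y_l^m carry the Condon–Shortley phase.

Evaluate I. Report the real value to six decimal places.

Σmᵢ = -5 ≠ 0, so the φ-integral vanishes; I = 0

0.000000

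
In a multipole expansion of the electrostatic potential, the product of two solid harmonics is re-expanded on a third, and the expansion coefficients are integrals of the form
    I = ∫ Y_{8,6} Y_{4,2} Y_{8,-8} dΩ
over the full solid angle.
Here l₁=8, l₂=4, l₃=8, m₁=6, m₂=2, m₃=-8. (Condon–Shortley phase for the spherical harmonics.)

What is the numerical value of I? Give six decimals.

0.154296

Checks pass: Σm=0; 20 even; l₃=8∈[4,12].
(2·8+1)(2·4+1)(2·8+1) = 2601
Δ: 4! 12! 4! / 21! → 1/185175900
sum: t=0:+1/557383680 t=1:−1/21772800 t=2:+1/8294400 t=3:−1/21772800 t=4:+1/557383680 = 1/30965760
3j²(8 4 8; 0 0 0) = Δ·Π!·Σ² = 36/4199  (sign +1)
sum: t=2:+1/45984153600 = 1/45984153600
3j²(8 4 8; 6 2 -8) = Δ·Π!·Σ² = 13/969  (sign +1)
combine: 4πI² = 2601·36/4199·13/969 = 108/361
take √, sign +1: I = 0.15429553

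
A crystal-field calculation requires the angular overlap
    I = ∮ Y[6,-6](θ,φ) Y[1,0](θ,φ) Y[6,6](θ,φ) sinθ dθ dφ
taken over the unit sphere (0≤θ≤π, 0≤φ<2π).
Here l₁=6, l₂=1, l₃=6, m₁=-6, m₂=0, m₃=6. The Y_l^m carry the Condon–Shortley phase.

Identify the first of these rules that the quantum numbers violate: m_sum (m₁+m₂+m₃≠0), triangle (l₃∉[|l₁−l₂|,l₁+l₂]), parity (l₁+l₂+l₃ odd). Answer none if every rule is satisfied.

parity

m₁+m₂+m₃ = -6 + 0 + 6 = 0  ✓
triangle: |6−1|=5 ≤ l₃=6 ≤ 6+1=7  ✓
parity: l₁+l₂+l₃ = 13 is odd  ✗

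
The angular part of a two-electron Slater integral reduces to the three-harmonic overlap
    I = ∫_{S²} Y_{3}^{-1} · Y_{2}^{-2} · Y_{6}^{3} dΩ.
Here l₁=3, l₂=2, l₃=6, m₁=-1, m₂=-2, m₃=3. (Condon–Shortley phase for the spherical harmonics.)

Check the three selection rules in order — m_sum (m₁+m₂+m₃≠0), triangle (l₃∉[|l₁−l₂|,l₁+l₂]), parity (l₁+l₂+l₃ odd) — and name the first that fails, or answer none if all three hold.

Σmᵢ = 0  ✓
l₃∈[|l₁−l₂|,l₁+l₂]=[1,5], have l₃=6  ✗
Σlᵢ = 11 ⇒ odd

triangle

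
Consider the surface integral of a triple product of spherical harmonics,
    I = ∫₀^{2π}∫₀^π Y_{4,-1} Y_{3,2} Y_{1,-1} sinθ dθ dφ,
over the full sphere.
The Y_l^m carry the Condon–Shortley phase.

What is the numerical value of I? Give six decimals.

Checks pass: Σm=0; 8 even; l₃=1∈[1,7].
(2·4+1)(2·3+1)(2·1+1) = 189
Δ: 6! 2! 0! / 9! → 1/252
sum: t=3:−1/36 = -1/36
3j²(4 3 1; 0 0 0) = Δ·Π!·Σ² = 4/63  (sign +1)
sum: t=5:−1/240 = -1/240
3j²(4 3 1; -1 2 -1) = Δ·Π!·Σ² = 1/84  (sign -1)
combine: 4πI² = 189·4/63·1/84 = 1/7
take √, sign -1: I = -0.10662181

-0.106622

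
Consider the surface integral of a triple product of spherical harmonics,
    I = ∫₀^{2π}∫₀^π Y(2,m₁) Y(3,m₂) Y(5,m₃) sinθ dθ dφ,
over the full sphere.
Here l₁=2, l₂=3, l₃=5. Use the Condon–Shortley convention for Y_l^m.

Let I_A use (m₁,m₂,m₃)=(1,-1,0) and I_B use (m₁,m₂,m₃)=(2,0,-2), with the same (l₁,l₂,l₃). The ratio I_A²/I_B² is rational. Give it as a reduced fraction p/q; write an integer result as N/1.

l's match ⇒ only the (l;m) 3-j factors differ between A and B.
A: triangle coeff Δ(2,3,5) = 1/2310; Σ_t [0,0]: t=0:+1/288 = 1/288; (3j)²=5/231 [(2 3 5; 1 -1 0)], sign=-1
B: triangle coeff Δ(2,3,5) = 1/2310; Σ_t [0,0]: t=0:+1/864 = 1/864; (3j)²=1/66 [(2 3 5; 2 0 -2)], sign=-1
I_A²/I_B² = (5/231)/(1/66) = 10/7

10/7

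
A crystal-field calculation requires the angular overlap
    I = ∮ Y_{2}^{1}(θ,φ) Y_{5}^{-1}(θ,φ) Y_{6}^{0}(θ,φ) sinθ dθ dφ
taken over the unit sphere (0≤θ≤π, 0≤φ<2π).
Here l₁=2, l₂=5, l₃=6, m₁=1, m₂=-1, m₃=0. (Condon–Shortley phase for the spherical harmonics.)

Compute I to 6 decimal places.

Σlᵢ=13 odd — θ-integrand is odd under cosθ→−cosθ; I=0

0.000000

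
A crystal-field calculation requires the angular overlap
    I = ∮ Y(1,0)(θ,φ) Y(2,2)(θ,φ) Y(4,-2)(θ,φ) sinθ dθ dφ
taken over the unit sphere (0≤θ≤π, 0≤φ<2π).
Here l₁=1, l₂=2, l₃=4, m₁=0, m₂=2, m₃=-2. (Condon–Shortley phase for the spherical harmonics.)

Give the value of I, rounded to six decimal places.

0.000000

l₃=4 ∉ [1,3] — triangle fails ⇒ I = 0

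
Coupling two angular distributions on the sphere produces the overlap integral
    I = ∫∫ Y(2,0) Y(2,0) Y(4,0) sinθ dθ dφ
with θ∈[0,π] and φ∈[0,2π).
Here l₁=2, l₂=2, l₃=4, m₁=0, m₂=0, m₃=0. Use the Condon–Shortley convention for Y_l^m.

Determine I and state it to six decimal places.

0.241796

Rules hold: Σm=0, L=8 even, 0≤4≤4.
N = 5·5·9 = 225
Δ = 0!·4!·4!/9! = 1/630
Racah Σ t=0..0: t=0:+1/16 = 1/16
⇒ 3j(2 2 4; 0 0 0)² = 2/35, sgn +1
(m-triple is (0,0,0) — same symbol as above.)
4πI² = N·(3j₀)²·(3jₘ)² = 36/49
I = +1·√(0.734694/4π) = 0.24179554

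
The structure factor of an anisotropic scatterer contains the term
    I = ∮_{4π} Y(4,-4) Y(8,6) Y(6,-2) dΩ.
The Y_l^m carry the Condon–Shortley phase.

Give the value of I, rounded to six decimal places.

-0.193467

m-sum 0 ✓  L=18 even ✓  4≤6≤12 ✓
Π(2lᵢ+1) = 9×17×13 = 1989
triangle coeff Δ(4,8,6) = 1/23279256
Σ_t [2,4]: t=2:+1/1658880 t=3:−1/518400 t=4:+1/1658880 = -1/1382400
(3j)²=504/46189 [(4 8 6; 0 0 0)], sign=-1
Σ_t [6,6]: t=6:+1/116121600 = 1/116121600
(3j)²=7/323 [(4 8 6; -4 6 -2)], sign=+1
⇒ 4πI² = 31752/67507
I = (-1)√(31752/67507/(4π)) = -0.19346669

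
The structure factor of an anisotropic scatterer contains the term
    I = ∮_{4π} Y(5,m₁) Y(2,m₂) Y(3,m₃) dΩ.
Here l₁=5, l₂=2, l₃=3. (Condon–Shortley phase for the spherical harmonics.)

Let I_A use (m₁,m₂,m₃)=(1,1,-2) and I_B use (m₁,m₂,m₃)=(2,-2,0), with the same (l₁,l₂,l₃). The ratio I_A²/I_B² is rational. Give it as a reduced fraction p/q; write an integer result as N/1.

24/35

Same 5,2,3: normalisation and zero-m 3j drop out of the ratio.
A: Δ: 4! 6! 0! / 11! → 1/2310; sum: t=3:−1/720 = -1/720; 3j²(5 2 3; 1 1 -2) = Δ·Π!·Σ² = 4/385  (sign +1)
B: Δ: 4! 6! 0! / 11! → 1/2310; sum: t=0:+1/864 = 1/864; 3j²(5 2 3; 2 -2 0) = Δ·Π!·Σ² = 1/66  (sign -1)
I_A²/I_B² = (4/385)/(1/66) = 24/35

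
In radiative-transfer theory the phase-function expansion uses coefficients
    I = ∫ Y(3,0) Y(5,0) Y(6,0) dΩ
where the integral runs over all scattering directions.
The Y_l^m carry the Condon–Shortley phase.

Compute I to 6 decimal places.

0.145631

Checks pass: Σm=0; 14 even; l₃=6∈[2,8].
(2·3+1)(2·5+1)(2·6+1) = 1001
Δ: 2! 4! 8! / 15! → 1/675675
sum: t=0:+1/8640 t=1:−1/2304 t=2:+1/8640 = -7/34560
3j²(3 5 6; 0 0 0) = Δ·Π!·Σ² = 7/429  (sign -1)
(m-triple is (0,0,0) — same symbol as above.)
combine: 4πI² = 1001·7/429·7/429 = 343/1287
take √, sign +1: I = 0.14563067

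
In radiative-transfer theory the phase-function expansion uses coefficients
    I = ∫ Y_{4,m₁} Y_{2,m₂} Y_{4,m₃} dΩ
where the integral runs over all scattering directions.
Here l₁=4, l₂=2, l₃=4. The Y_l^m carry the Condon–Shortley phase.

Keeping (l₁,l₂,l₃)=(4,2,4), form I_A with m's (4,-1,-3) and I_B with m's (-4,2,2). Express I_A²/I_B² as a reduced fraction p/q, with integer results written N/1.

7/2

Shared (l₁,l₂,l₃)=(4,2,4): N and (l;000)² cancel in I_A²/I_B².
A: Δ = 2!·6!·2!/11! = 1/13860; Racah Σ t=0..0: t=0:+1/1440 = 1/1440; ⇒ 3j(4 2 4; 4 -1 -3)² = 7/165, sgn -1
B: Δ = 2!·6!·2!/11! = 1/13860; Racah Σ t=2..2: t=2:+1/2880 = 1/2880; ⇒ 3j(4 2 4; -4 2 2)² = 2/165, sgn +1
I_A²/I_B² = (7/165)/(2/165) = 7/2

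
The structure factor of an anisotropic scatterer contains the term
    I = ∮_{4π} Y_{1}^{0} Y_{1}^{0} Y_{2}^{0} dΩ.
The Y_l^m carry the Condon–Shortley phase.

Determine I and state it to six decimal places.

m-sum 0 ✓  L=4 even ✓  0≤2≤2 ✓
Π(2lᵢ+1) = 3×3×5 = 45
triangle coeff Δ(1,1,2) = 1/30
Σ_t [0,0]: t=0:+1/1 = 1/1
(3j)²=2/15 [(1 1 2; 0 0 0)], sign=+1
(m-triple is (0,0,0) — same symbol as above.)
⇒ 4πI² = 4/5
I = (+1)√(4/5/(4π)) = 0.25231325

0.252313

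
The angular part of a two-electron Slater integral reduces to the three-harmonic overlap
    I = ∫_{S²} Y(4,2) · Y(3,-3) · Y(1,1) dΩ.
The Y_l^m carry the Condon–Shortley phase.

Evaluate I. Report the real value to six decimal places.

0.061558

Rules hold: Σm=0, L=8 even, 1≤1≤7.
N = 9·7·3 = 189
Δ = 6!·2!·0!/9! = 1/252
Racah Σ t=3..3: t=3:−1/36 = -1/36
⇒ 3j(4 3 1; 0 0 0)² = 4/63, sgn +1
Racah Σ t=0..0: t=0:+1/1440 = 1/1440
⇒ 3j(4 3 1; 2 -3 1)² = 1/252, sgn +1
4πI² = N·(3j₀)²·(3jₘ)² = 1/21
I = +1·√(0.047619/4π) = 0.06155813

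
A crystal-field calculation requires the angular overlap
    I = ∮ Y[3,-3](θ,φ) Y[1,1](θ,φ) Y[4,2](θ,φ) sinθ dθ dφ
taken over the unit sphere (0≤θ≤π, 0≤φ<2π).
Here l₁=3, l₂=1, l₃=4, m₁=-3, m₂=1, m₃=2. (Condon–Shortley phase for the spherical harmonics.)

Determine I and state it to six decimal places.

0.061558

Rules hold: Σm=0, L=8 even, 2≤4≤4.
N = 7·3·9 = 189
Δ = 0!·6!·2!/9! = 1/252
Racah Σ t=0..0: t=0:+1/36 = 1/36
⇒ 3j(3 1 4; 0 0 0)² = 4/63, sgn +1
Racah Σ t=0..0: t=0:+1/1440 = 1/1440
⇒ 3j(3 1 4; -3 1 2)² = 1/252, sgn +1
4πI² = N·(3j₀)²·(3jₘ)² = 1/21
I = +1·√(0.047619/4π) = 0.06155813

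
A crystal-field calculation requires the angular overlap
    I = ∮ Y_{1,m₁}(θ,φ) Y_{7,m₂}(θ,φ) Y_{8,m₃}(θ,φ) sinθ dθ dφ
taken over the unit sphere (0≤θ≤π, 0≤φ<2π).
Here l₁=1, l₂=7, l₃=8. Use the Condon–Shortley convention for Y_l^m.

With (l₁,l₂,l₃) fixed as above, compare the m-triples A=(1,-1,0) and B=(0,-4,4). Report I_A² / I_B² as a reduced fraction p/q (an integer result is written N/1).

Shared (l₁,l₂,l₃)=(1,7,8): N and (l;000)² cancel in I_A²/I_B².
A: Δ = 0!·2!·14!/17! = 1/2040; Racah Σ t=0..0: t=0:+1/58060800 = 1/58060800; ⇒ 3j(1 7 8; 1 -1 0)² = 7/510, sgn +1
B: Δ = 0!·2!·14!/17! = 1/2040; Racah Σ t=0..0: t=0:+1/239500800 = 1/239500800; ⇒ 3j(1 7 8; 0 -4 4)² = 2/85, sgn +1
I_A²/I_B² = (7/510)/(2/85) = 7/12

7/12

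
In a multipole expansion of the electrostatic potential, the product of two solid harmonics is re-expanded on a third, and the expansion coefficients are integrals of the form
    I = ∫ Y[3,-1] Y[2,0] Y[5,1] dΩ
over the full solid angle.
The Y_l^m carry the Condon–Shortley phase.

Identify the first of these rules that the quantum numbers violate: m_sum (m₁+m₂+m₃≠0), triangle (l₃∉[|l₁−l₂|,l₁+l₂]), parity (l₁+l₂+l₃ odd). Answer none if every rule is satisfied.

none

azimuthal sum: -1 + 0 + 1 = 0  ✓
1 ≤ 5 ≤ 5 (triangle on l)  ✓
L = 3 + 2 + 5 = 10 (even)  ✓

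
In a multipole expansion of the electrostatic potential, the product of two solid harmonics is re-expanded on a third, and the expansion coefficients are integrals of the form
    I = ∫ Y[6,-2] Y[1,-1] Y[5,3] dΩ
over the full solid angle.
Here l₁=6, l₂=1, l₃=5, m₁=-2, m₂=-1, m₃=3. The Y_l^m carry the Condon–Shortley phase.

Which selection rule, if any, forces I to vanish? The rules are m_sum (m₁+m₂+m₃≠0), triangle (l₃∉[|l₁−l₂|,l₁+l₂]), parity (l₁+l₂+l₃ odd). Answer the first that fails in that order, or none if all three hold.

Σmᵢ = 0  ✓
l₃∈[|l₁−l₂|,l₁+l₂]=[5,7], have l₃=5  ✓
Σlᵢ = 12 ⇒ even  ✓

none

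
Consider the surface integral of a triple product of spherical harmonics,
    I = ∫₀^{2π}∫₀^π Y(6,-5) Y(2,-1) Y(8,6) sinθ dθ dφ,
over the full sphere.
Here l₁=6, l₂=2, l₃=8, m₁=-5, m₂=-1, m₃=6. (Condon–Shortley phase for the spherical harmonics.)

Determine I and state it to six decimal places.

0.228971

Checks pass: Σm=0; 16 even; l₃=8∈[4,8].
(2·6+1)(2·2+1)(2·8+1) = 1105
Δ: 0! 12! 4! / 17! → 1/30940
sum: t=0:+1/2073600 = 1/2073600
3j²(6 2 8; 0 0 0) = Δ·Π!·Σ² = 28/1105  (sign +1)
sum: t=0:+1/239500800 = 1/239500800
3j²(6 2 8; -5 -1 6) = Δ·Π!·Σ² = 2/85  (sign +1)
combine: 4πI² = 1105·28/1105·2/85 = 56/85
take √, sign +1: I = 0.22897055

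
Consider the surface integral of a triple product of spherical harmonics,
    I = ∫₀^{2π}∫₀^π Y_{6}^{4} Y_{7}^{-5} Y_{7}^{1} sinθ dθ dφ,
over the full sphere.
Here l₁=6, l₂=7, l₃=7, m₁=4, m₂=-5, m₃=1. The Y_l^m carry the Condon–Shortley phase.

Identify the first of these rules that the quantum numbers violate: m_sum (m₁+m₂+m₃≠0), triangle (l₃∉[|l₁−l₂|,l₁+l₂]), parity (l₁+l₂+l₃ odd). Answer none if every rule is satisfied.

none

m₁+m₂+m₃ = 4 − 5 + 1 = 0  ✓
triangle: |6−7|=1 ≤ l₃=7 ≤ 6+7=13  ✓
parity: l₁+l₂+l₃ = 20 is even  ✓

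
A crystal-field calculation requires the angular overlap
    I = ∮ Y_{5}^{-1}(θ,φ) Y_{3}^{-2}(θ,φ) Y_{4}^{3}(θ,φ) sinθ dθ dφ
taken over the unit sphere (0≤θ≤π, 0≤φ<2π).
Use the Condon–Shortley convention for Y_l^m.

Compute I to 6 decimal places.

0.160929

Rules hold: Σm=0, L=12 even, 2≤4≤8.
N = 11·7·9 = 693
Δ = 4!·6!·2!/13! = 1/180180
Racah Σ t=1..3: t=1:−1/576 t=2:+1/144 t=3:−1/576 = 1/288
⇒ 3j(5 3 4; 0 0 0)² = 20/1001, sgn +1
Racah Σ t=0..1: t=0:+1/17280 t=1:−1/1440 = -11/17280
⇒ 3j(5 3 4; -1 -2 3)² = 11/468, sgn +1
4πI² = N·(3j₀)²·(3jₘ)² = 55/169
I = +1·√(0.325444/4π) = 0.16092854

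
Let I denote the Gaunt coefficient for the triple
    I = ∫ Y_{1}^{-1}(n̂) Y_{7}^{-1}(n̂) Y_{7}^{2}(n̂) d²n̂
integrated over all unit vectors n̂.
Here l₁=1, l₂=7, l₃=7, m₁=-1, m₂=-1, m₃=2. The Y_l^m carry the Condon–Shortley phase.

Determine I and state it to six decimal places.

0.000000

l₁+l₂+l₃=15 is odd: 3j(l;000)=0 ⇒ I=0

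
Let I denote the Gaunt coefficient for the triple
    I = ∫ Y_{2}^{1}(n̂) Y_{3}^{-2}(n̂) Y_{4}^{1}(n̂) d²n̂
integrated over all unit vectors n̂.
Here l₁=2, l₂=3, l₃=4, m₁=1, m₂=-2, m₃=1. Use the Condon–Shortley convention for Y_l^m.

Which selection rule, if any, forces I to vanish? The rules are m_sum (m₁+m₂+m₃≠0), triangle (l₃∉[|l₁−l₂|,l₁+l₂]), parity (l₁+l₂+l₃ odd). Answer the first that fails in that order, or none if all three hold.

parity

m₁+m₂+m₃ = 1 − 2 + 1 = 0  ✓
triangle: |2−3|=1 ≤ l₃=4 ≤ 2+3=5  ✓
parity: l₁+l₂+l₃ = 9 is odd  ✗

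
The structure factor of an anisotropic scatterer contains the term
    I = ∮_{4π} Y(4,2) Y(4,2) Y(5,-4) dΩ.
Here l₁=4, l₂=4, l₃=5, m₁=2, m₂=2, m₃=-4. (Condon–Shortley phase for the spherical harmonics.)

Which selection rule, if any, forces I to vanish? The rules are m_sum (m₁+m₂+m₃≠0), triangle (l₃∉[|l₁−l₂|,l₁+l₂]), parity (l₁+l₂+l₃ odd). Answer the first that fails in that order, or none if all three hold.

parity

azimuthal sum: 2 + 2 − 4 = 0  ✓
0 ≤ 5 ≤ 8 (triangle on l)  ✓
L = 4 + 4 + 5 = 13 (odd)  ✗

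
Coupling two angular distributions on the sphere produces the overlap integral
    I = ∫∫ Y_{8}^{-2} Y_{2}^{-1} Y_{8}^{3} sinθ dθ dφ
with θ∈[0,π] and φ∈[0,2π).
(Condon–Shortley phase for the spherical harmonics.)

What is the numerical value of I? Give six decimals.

m-sum 0 ✓  L=18 even ✓  6≤8≤10 ✓
Π(2lᵢ+1) = 17×5×17 = 1445
triangle coeff Δ(8,2,8) = 1/348840
Σ_t [0,2]: t=0:+1/116121600 t=1:−1/25401600 t=2:+1/116121600 = -1/45158400
(3j)²=24/1615 [(8 2 8; 0 0 0)], sign=-1
Σ_t [0,1]: t=0:+1/174182400 t=1:−1/87091200 = -1/174182400
(3j)²=55/7752 [(8 2 8; -2 -1 3)], sign=+1
⇒ 4πI² = 55/361
I = (-1)√(55/361/(4π)) = -0.11010900

-0.110109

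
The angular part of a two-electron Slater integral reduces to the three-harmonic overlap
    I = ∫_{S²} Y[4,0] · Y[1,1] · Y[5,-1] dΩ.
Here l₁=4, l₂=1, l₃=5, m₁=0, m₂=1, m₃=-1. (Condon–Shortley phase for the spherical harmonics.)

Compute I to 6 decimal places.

-0.190188

Rules hold: Σm=0, L=10 even, 3≤5≤5.
N = 9·3·11 = 297
Δ = 0!·8!·2!/11! = 1/495
Racah Σ t=0..0: t=0:+1/576 = 1/576
⇒ 3j(4 1 5; 0 0 0)² = 5/99, sgn -1
Racah Σ t=0..0: t=0:+1/1152 = 1/1152
⇒ 3j(4 1 5; 0 1 -1)² = 1/33, sgn +1
4πI² = N·(3j₀)²·(3jₘ)² = 5/11
I = -1·√(0.454545/4π) = -0.19018827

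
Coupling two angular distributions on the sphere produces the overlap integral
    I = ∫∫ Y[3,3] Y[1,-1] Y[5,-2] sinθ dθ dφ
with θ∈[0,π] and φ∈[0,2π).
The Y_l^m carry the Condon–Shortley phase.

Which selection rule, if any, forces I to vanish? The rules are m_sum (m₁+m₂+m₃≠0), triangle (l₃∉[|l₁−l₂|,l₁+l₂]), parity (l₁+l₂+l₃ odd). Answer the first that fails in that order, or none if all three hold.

m₁+m₂+m₃ = 3 − 1 − 2 = 0  ✓
triangle: |3−1|=2 ≤ l₃=5 ≤ 3+1=4  ✗
parity: l₁+l₂+l₃ = 9 is odd

triangle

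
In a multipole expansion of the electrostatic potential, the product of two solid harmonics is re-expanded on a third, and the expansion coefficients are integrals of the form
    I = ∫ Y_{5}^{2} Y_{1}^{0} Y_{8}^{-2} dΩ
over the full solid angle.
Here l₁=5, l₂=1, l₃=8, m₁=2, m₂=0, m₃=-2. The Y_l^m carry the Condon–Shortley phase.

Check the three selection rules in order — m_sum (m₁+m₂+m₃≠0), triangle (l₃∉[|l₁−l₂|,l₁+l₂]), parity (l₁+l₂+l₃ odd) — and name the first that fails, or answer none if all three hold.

triangle

m₁+m₂+m₃ = 2 + 0 − 2 = 0  ✓
triangle: |5−1|=4 ≤ l₃=8 ≤ 5+1=6  ✗
parity: l₁+l₂+l₃ = 14 is even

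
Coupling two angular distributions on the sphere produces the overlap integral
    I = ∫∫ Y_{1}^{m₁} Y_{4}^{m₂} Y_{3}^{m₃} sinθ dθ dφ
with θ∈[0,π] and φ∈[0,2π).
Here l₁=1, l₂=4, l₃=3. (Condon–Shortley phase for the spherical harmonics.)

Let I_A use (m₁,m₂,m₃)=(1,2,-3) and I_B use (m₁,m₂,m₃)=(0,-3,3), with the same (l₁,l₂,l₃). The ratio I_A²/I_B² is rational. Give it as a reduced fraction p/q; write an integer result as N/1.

1/7

Same 1,4,3: normalisation and zero-m 3j drop out of the ratio.
A: Δ: 2! 0! 6! / 9! → 1/252; sum: t=0:+1/1440 = 1/1440; 3j²(1 4 3; 1 2 -3) = Δ·Π!·Σ² = 1/252  (sign +1)
B: Δ: 2! 0! 6! / 9! → 1/252; sum: t=1:−1/720 = -1/720; 3j²(1 4 3; 0 -3 3) = Δ·Π!·Σ² = 1/36  (sign -1)
I_A²/I_B² = (1/252)/(1/36) = 1/7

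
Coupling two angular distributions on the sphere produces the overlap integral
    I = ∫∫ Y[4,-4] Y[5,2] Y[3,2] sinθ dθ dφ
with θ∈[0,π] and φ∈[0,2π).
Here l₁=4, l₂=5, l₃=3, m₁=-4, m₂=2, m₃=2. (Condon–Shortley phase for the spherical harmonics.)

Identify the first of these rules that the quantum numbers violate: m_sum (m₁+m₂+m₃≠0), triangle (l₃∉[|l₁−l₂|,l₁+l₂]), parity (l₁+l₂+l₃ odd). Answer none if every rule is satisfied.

Σmᵢ = 0  ✓
l₃∈[|l₁−l₂|,l₁+l₂]=[1,9], have l₃=3  ✓
Σlᵢ = 12 ⇒ even  ✓

none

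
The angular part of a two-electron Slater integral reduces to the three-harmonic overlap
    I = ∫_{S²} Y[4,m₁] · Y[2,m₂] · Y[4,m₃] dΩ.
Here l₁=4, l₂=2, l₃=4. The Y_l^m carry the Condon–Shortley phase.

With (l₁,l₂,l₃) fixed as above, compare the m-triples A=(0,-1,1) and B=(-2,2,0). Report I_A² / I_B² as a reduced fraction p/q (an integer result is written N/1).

Shared (l₁,l₂,l₃)=(4,2,4): N and (l;000)² cancel in I_A²/I_B².
A: Δ = 2!·6!·2!/11! = 1/13860; Racah Σ t=0..1: t=0:+1/96 t=1:−1/72 = -1/288; ⇒ 3j(4 2 4; 0 -1 1)² = 1/462, sgn +1
B: Δ = 2!·6!·2!/11! = 1/13860; Racah Σ t=2..2: t=2:+1/192 = 1/192; ⇒ 3j(4 2 4; -2 2 0)² = 3/77, sgn +1
I_A²/I_B² = (1/462)/(3/77) = 1/18

1/18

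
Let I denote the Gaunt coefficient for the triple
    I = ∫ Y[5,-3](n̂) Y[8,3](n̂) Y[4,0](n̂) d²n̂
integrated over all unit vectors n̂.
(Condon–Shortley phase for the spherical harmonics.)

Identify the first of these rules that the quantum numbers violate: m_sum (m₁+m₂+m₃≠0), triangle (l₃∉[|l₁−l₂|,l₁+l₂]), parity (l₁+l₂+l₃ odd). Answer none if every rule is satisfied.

parity

m₁+m₂+m₃ = -3 + 3 + 0 = 0  ✓
triangle: |5−8|=3 ≤ l₃=4 ≤ 5+8=13  ✓
parity: l₁+l₂+l₃ = 17 is odd  ✗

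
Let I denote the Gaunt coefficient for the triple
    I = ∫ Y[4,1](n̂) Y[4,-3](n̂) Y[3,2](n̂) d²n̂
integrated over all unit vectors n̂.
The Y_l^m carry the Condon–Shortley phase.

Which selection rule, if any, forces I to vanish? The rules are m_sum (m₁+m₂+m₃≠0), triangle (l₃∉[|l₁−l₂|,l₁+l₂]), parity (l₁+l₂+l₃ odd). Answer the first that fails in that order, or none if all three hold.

parity

Σmᵢ = 0  ✓
l₃∈[|l₁−l₂|,l₁+l₂]=[0,8], have l₃=3  ✓
Σlᵢ = 11 ⇒ odd  ✗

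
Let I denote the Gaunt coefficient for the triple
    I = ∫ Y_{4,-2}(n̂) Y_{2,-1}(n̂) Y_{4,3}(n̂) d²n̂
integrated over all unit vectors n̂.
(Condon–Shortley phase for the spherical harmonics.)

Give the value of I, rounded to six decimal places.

Checks pass: Σm=0; 10 even; l₃=4∈[2,6].
(2·4+1)(2·2+1)(2·4+1) = 405
Δ: 2! 6! 2! / 11! → 1/13860
sum: t=0:+1/192 t=1:−1/36 t=2:+1/192 = -5/288
3j²(4 2 4; 0 0 0) = Δ·Π!·Σ² = 20/693  (sign -1)
sum: t=0:+1/1440 t=1:−1/240 = -1/288
3j²(4 2 4; -2 -1 3) = Δ·Π!·Σ² = 5/132  (sign +1)
combine: 4πI² = 405·20/693·5/132 = 375/847
take √, sign -1: I = -0.18770204

-0.187702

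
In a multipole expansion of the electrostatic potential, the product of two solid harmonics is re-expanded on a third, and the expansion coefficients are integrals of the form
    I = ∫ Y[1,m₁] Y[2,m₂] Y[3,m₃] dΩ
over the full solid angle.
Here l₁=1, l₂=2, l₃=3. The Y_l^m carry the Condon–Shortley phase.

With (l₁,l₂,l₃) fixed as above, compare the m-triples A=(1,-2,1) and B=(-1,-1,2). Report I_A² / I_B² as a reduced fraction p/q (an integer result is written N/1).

Shared (l₁,l₂,l₃)=(1,2,3): N and (l;000)² cancel in I_A²/I_B².
A: Δ = 0!·2!·4!/7! = 1/105; Racah Σ t=0..0: t=0:+1/48 = 1/48; ⇒ 3j(1 2 3; 1 -2 1)² = 1/105, sgn +1
B: Δ = 0!·2!·4!/7! = 1/105; Racah Σ t=0..0: t=0:+1/12 = 1/12; ⇒ 3j(1 2 3; -1 -1 2)² = 2/21, sgn -1
I_A²/I_B² = (1/105)/(2/21) = 1/10

1/10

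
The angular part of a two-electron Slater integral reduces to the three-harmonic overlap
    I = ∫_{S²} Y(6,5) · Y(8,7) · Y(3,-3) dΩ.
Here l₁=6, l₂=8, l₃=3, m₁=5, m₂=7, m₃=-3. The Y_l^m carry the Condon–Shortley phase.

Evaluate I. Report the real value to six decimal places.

0.000000

Σmᵢ = 9 ≠ 0, so the φ-integral vanishes; I = 0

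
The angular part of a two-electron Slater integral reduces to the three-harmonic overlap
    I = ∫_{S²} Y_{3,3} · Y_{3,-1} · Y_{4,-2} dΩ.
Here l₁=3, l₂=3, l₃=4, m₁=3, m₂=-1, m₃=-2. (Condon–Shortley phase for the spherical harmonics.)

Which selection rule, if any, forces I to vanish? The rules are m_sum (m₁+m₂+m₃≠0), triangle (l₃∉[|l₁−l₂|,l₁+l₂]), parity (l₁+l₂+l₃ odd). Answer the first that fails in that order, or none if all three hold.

none

m₁+m₂+m₃ = 3 − 1 − 2 = 0  ✓
triangle: |3−3|=0 ≤ l₃=4 ≤ 3+3=6  ✓
parity: l₁+l₂+l₃ = 10 is even  ✓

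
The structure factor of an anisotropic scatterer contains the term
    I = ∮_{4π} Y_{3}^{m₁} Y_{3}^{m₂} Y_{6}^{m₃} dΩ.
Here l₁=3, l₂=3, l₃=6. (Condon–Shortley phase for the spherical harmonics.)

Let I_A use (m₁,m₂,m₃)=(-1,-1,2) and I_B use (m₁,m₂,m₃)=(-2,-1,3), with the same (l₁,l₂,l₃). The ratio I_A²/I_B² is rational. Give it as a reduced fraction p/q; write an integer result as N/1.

10/9

Shared (l₁,l₂,l₃)=(3,3,6): N and (l;000)² cancel in I_A²/I_B².
A: Δ = 0!·6!·6!/13! = 1/12012; Racah Σ t=0..0: t=0:+1/2304 = 1/2304; ⇒ 3j(3 3 6; -1 -1 2)² = 5/143, sgn +1
B: Δ = 0!·6!·6!/13! = 1/12012; Racah Σ t=0..0: t=0:+1/5760 = 1/5760; ⇒ 3j(3 3 6; -2 -1 3)² = 9/286, sgn -1
I_A²/I_B² = (5/143)/(9/286) = 10/9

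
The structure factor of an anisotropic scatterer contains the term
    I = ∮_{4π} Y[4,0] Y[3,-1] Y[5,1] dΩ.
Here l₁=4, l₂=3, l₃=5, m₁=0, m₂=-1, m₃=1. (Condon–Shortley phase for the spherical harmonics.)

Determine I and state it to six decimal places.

Checks pass: Σm=0; 12 even; l₃=5∈[1,7].
(2·4+1)(2·3+1)(2·5+1) = 693
Δ: 2! 6! 4! / 13! → 1/180180
sum: t=0:+1/576 t=1:−1/144 t=2:+1/576 = -1/288
3j²(4 3 5; 0 0 0) = Δ·Π!·Σ² = 20/1001  (sign +1)
sum: t=0:+1/384 t=1:−1/216 t=2:+1/2304 = -11/6912
3j²(4 3 5; 0 -1 1) = Δ·Π!·Σ² = 11/1638  (sign -1)
combine: 4πI² = 693·20/1001·11/1638 = 110/1183
take √, sign -1: I = -0.08601992

-0.086020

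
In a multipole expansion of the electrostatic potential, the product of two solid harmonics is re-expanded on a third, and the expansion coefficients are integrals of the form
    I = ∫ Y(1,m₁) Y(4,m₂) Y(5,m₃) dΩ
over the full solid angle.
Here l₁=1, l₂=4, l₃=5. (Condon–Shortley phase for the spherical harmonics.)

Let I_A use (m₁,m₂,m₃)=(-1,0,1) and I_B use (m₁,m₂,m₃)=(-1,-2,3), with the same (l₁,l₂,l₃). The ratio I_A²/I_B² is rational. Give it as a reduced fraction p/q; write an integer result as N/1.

Same 1,4,5: normalisation and zero-m 3j drop out of the ratio.
A: Δ: 0! 2! 8! / 11! → 1/495; sum: t=0:+1/1152 = 1/1152; 3j²(1 4 5; -1 0 1) = Δ·Π!·Σ² = 1/33  (sign +1)
B: Δ: 0! 2! 8! / 11! → 1/495; sum: t=0:+1/2880 = 1/2880; 3j²(1 4 5; -1 -2 3) = Δ·Π!·Σ² = 28/495  (sign +1)
I_A²/I_B² = (1/33)/(28/495) = 15/28

15/28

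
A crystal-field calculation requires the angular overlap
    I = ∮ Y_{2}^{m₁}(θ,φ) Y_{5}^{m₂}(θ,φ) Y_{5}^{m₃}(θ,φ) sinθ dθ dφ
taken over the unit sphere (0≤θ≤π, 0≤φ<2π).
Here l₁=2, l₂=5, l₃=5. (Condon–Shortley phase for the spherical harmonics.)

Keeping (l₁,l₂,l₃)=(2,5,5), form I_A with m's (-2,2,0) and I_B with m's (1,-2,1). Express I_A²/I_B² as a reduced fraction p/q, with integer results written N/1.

10/3

Shared (l₁,l₂,l₃)=(2,5,5): N and (l;000)² cancel in I_A²/I_B².
A: Δ = 2!·2!·8!/13! = 1/38610; Racah Σ t=2..2: t=2:+1/2880 = 1/2880; ⇒ 3j(2 5 5; -2 2 0)² = 14/429, sgn -1
B: Δ = 2!·2!·8!/13! = 1/38610; Racah Σ t=0..1: t=0:+1/1440 t=1:−1/2880 = 1/2880; ⇒ 3j(2 5 5; 1 -2 1)² = 7/715, sgn +1
I_A²/I_B² = (14/429)/(7/715) = 10/3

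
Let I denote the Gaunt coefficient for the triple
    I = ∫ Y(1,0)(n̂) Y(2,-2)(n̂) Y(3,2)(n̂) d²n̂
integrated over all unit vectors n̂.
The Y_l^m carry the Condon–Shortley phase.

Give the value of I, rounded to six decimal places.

0.184674

Checks pass: Σm=0; 6 even; l₃=3∈[1,3].
(2·1+1)(2·2+1)(2·3+1) = 105
Δ: 0! 2! 4! / 7! → 1/105
sum: t=0:+1/4 = 1/4
3j²(1 2 3; 0 0 0) = Δ·Π!·Σ² = 3/35  (sign -1)
sum: t=0:+1/24 = 1/24
3j²(1 2 3; 0 -2 2) = Δ·Π!·Σ² = 1/21  (sign -1)
combine: 4πI² = 105·3/35·1/21 = 3/7
take √, sign +1: I = 0.18467439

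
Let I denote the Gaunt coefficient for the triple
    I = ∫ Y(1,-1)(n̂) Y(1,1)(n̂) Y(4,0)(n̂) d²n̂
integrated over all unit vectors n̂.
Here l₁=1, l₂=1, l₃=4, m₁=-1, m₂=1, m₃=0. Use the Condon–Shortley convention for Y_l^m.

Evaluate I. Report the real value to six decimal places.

triangle: need 0≤l₃≤2, have 4; I=0

0.000000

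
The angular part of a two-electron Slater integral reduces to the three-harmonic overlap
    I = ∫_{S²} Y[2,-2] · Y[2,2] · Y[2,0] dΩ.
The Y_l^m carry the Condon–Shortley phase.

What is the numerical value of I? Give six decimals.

Checks pass: Σm=0; 6 even; l₃=2∈[0,4].
(2·2+1)(2·2+1)(2·2+1) = 125
Δ: 2! 2! 2! / 7! → 1/630
sum: t=0:+1/8 t=1:−1/1 t=2:+1/8 = -3/4
3j²(2 2 2; 0 0 0) = Δ·Π!·Σ² = 2/35  (sign -1)
sum: t=2:+1/8 = 1/8
3j²(2 2 2; -2 2 0) = Δ·Π!·Σ² = 2/35  (sign +1)
combine: 4πI² = 125·2/35·2/35 = 20/49
take √, sign -1: I = -0.18022375

-0.180224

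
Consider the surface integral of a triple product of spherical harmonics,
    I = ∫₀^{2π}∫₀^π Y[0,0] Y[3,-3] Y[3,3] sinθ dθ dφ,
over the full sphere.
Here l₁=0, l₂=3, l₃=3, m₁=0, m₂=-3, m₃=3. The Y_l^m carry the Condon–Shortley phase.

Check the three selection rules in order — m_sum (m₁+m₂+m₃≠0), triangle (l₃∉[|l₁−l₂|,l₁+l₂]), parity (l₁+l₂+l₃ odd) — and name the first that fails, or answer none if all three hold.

none

azimuthal sum: 0 − 3 + 3 = 0  ✓
3 ≤ 3 ≤ 3 (triangle on l)  ✓
L = 0 + 3 + 3 = 6 (even)  ✓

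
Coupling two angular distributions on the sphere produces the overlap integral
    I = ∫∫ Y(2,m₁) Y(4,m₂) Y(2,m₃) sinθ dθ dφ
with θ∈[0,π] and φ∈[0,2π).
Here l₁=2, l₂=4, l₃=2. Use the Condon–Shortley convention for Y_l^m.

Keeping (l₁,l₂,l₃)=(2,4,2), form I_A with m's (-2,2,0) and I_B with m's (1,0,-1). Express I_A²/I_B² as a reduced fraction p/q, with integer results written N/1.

Same 2,4,2: normalisation and zero-m 3j drop out of the ratio.
A: Δ: 4! 0! 4! / 9! → 1/630; sum: t=4:+1/96 = 1/96; 3j²(2 4 2; -2 2 0) = Δ·Π!·Σ² = 1/42  (sign +1)
B: Δ: 4! 0! 4! / 9! → 1/630; sum: t=1:−1/36 = -1/36; 3j²(2 4 2; 1 0 -1) = Δ·Π!·Σ² = 8/315  (sign +1)
I_A²/I_B² = (1/42)/(8/315) = 15/16

15/16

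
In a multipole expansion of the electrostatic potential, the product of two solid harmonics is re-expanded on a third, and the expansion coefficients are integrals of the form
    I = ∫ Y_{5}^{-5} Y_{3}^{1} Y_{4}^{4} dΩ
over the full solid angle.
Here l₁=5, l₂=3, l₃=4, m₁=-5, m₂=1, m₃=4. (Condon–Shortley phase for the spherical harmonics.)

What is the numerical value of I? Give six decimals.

0.189625

Rules hold: Σm=0, L=12 even, 2≤4≤8.
N = 11·7·9 = 693
Δ = 4!·6!·2!/13! = 1/180180
Racah Σ t=1..3: t=1:−1/576 t=2:+1/144 t=3:−1/576 = 1/288
⇒ 3j(5 3 4; 0 0 0)² = 20/1001, sgn +1
Racah Σ t=4..4: t=4:+1/34560 = 1/34560
⇒ 3j(5 3 4; -5 1 4)² = 14/429, sgn +1
4πI² = N·(3j₀)²·(3jₘ)² = 840/1859
I = +1·√(0.451856/4π) = 0.18962475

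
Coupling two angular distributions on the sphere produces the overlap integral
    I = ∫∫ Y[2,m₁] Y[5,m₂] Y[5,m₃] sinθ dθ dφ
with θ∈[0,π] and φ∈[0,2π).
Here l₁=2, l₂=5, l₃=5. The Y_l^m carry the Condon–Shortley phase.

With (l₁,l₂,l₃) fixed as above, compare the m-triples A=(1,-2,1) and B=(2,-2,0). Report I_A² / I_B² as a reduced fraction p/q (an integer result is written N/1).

l's match ⇒ only the (l;m) 3-j factors differ between A and B.
A: triangle coeff Δ(2,5,5) = 1/38610; Σ_t [0,1]: t=0:+1/1440 t=1:−1/2880 = 1/2880; (3j)²=7/715 [(2 5 5; 1 -2 1)], sign=+1
B: triangle coeff Δ(2,5,5) = 1/38610; Σ_t [0,0]: t=0:+1/2880 = 1/2880; (3j)²=14/429 [(2 5 5; 2 -2 0)], sign=-1
I_A²/I_B² = (7/715)/(14/429) = 3/10

3/10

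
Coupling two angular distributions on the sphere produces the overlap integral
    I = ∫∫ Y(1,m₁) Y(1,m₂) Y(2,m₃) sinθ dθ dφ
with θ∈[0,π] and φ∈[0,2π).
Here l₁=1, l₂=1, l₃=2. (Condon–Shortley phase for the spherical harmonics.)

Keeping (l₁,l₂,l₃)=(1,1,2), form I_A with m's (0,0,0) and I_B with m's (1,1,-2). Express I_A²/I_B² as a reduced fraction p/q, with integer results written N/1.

Same 1,1,2: normalisation and zero-m 3j drop out of the ratio.
A: Δ: 0! 2! 2! / 5! → 1/30; sum: t=0:+1/1 = 1/1; 3j²(1 1 2; 0 0 0) = Δ·Π!·Σ² = 2/15  (sign +1)
B: Δ: 0! 2! 2! / 5! → 1/30; sum: t=0:+1/4 = 1/4; 3j²(1 1 2; 1 1 -2) = Δ·Π!·Σ² = 1/5  (sign +1)
I_A²/I_B² = (2/15)/(1/5) = 2/3

2/3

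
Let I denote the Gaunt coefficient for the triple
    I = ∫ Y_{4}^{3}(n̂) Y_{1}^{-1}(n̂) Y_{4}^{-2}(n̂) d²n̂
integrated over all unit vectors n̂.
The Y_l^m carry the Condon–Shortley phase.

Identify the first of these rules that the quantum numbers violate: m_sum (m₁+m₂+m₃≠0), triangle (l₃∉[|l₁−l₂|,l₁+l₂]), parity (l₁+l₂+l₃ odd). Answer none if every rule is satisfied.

m₁+m₂+m₃ = 3 − 1 − 2 = 0  ✓
triangle: |4−1|=3 ≤ l₃=4 ≤ 4+1=5  ✓
parity: l₁+l₂+l₃ = 9 is odd  ✗

parity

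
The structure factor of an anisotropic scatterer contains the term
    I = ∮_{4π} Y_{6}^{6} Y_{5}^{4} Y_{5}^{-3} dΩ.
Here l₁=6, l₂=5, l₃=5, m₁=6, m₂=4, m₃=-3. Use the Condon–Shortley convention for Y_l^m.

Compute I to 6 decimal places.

0.000000

6 + 4 − 3 = 7 ≠ 0: azimuthal integral kills it; I = 0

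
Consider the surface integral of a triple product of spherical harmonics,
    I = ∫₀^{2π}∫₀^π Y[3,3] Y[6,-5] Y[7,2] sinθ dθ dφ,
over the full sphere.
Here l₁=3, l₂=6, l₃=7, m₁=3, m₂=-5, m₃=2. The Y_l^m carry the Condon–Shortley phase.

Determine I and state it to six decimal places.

-0.055070

Checks pass: Σm=0; 16 even; l₃=7∈[3,9].
(2·3+1)(2·6+1)(2·7+1) = 1365
Δ: 2! 4! 10! / 17! → 1/2042040
sum: t=0:+1/207360 t=1:−1/57600 t=2:+1/207360 = -1/129600
3j²(3 6 7; 0 0 0) = Δ·Π!·Σ² = 168/12155  (sign +1)
sum: t=0:+1/17418240 = 1/17418240
3j²(3 6 7; 3 -5 2) = Δ·Π!·Σ² = 25/12376  (sign -1)
combine: 4πI² = 1365·168/12155·25/12376 = 1575/41327
take √, sign -1: I = -0.05507042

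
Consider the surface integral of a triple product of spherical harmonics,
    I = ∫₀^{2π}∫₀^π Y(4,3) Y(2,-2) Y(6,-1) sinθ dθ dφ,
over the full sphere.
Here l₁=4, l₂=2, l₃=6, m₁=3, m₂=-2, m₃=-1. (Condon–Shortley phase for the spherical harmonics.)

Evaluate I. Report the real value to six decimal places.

-0.035563

Rules hold: Σm=0, L=12 even, 2≤6≤6.
N = 9·5·13 = 585
Δ = 0!·8!·4!/13! = 1/6435
Racah Σ t=0..0: t=0:+1/2304 = 1/2304
⇒ 3j(4 2 6; 0 0 0)² = 5/143, sgn +1
Racah Σ t=0..0: t=0:+1/120960 = 1/120960
⇒ 3j(4 2 6; 3 -2 -1)² = 1/1287, sgn -1
4πI² = N·(3j₀)²·(3jₘ)² = 25/1573
I = -1·√(0.0158932/4π) = -0.03556319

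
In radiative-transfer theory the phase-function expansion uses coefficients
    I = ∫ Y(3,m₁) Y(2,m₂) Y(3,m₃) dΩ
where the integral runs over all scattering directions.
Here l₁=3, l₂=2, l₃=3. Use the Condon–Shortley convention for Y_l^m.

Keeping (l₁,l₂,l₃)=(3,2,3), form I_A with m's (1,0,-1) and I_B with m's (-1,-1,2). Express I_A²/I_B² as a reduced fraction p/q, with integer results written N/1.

l's match ⇒ only the (l;m) 3-j factors differ between A and B.
A: triangle coeff Δ(3,2,3) = 1/3780; Σ_t [0,2]: t=0:+1/16 t=1:−1/6 t=2:+1/96 = -3/32; (3j)²=3/140 [(3 2 3; 1 0 -1)], sign=-1
B: triangle coeff Δ(3,2,3) = 1/3780; Σ_t [0,1]: t=0:+1/48 t=1:−1/12 = -1/16; (3j)²=1/28 [(3 2 3; -1 -1 2)], sign=+1
I_A²/I_B² = (3/140)/(1/28) = 3/5

3/5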